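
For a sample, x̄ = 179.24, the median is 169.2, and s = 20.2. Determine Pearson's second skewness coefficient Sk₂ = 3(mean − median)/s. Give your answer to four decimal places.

1.4911

Sk₂ = 3(179.24 − 169.2) / 20.2 = 3 × 10.0400 / 20.2
    = 30.1200 / 20.2 ≈ 1.4911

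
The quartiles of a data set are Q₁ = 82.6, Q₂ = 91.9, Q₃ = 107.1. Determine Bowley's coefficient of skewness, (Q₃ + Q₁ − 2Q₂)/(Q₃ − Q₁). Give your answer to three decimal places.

numerator: Q₃ + Q₁ − 2Q₂ = 107.1 + 82.6 − 2×91.9 = 5.9000
denominator: Q₃ − Q₁ = 107.1 − 82.6 = 24.5000
Bowley skewness = 5.9000 / 24.5000 ≈ 0.241

0.241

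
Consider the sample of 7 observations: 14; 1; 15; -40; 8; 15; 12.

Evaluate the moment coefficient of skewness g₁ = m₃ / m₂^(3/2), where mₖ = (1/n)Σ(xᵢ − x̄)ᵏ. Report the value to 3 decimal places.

x̄ = (14 + 1 + 15 - 40 + 8 + 15 + 12) / 7 = 3.5714
deviations (xᵢ − x̄): 10.4286, -2.5714, 11.4286, -43.5714, 4.4286, 11.4286, 8.4286
Σ(xᵢ − x̄)² = 2365.7143 ⇒ m₂ = 2365.7143/7 = 337.95918
Σ(xᵢ − x̄)³ = -77930.8163 ⇒ m₃ = -77930.8163/7 = -11132.97376
m₂^(3/2) = 337.95918^(1.5) = 6212.92883
g₁ = m₃ / m₂^(3/2) = -11132.97376 / 6212.92883 ≈ -1.792

-1.792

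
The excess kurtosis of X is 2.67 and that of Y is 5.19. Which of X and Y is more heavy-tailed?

Higher excess kurtosis ⇒ heavier tails relative to the normal distribution.
2.67 vs 5.19: the larger is 5.19, so Y has heavier tails.

Y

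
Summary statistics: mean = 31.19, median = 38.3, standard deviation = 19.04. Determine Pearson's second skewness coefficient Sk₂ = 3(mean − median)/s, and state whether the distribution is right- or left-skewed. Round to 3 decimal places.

-1.120, left-skewed

Sk₂ = 3(31.19 − 38.3) / 19.04 = 3 × -7.1100 / 19.04
    = -21.3300 / 19.04 ≈ -1.120
Sk₂ < 0 ⇒ mean < median ⇒ left-skewed (negative skew).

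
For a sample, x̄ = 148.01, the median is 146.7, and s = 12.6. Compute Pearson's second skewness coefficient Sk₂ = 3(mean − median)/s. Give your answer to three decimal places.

0.312

Sk₂ = 3(148.01 − 146.7) / 12.6 = 3 × 1.3100 / 12.6
    = 3.9300 / 12.6 ≈ 0.312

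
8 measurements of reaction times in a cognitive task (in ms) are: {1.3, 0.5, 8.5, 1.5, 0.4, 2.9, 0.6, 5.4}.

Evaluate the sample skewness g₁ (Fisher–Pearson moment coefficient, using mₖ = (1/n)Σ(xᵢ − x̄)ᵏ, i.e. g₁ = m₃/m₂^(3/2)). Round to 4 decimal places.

x̄ = (1.3 + 0.5 + 8.5 + 1.5 + 0.4 + 2.9 + 0.6 + 5.4) / 8 = 2.6375
deviations (xᵢ − x̄): -1.3375, -2.1375, 5.8625, -1.1375, -2.2375, 0.2625, -2.0375, 2.7625
Σ(xᵢ − x̄)² = 58.8788 ⇒ m₂ = 58.8788/8 = 7.35984
Σ(xᵢ − x̄)³ = 189.2967 ⇒ m₃ = 189.2967/8 = 23.66209
m₂^(3/2) = 7.35984^(1.5) = 19.96654
g₁ = m₃ / m₂^(3/2) = 23.66209 / 19.96654 ≈ 1.1851

1.1851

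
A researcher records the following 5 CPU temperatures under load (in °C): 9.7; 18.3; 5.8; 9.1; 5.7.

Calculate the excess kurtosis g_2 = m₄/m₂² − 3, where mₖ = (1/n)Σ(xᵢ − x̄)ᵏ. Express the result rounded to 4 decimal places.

x̄ = 9.7200
Σ(xᵢ − x̄)² = 105.5280 ⇒ m₂ = 21.10560
Σ(xᵢ − x̄)⁴ = 5916.8069 ⇒ m₄ = 1183.36138
m₂² = 445.44635
g_2 = m₄/m₂² − 3 = 2.65657 − 3 ≈ -0.3434

-0.3434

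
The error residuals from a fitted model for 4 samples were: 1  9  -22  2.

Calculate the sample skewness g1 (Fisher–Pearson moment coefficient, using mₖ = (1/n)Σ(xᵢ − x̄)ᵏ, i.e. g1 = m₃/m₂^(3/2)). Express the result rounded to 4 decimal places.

-0.9054

x̄ = (1 + 9 - 22 + 2) / 4 = -2.5000
deviations (xᵢ − x̄): 3.5000, 11.5000, -19.5000, 4.5000
Σ(xᵢ − x̄)² = 545.0000 ⇒ m₂ = 545.0000/4 = 136.25000
Σ(xᵢ − x̄)³ = -5760.0000 ⇒ m₃ = -5760.0000/4 = -1440.00000
m₂^(3/2) = 136.25000^(1.5) = 1590.39414
g1 = m₃ / m₂^(3/2) = -1440.00000 / 1590.39414 ≈ -0.9054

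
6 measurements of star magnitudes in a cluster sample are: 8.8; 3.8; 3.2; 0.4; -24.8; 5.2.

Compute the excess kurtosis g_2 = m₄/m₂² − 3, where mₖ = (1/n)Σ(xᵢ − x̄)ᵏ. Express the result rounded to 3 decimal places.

x̄ = -0.5667
Σ(xᵢ − x̄)² = 742.4333 ⇒ m₂ = 123.73889
Σ(xᵢ − x̄)⁴ = 354236.7197 ⇒ m₄ = 59039.45329
m₂² = 15311.31262
g_2 = m₄/m₂² − 3 = 3.85594 − 3 ≈ 0.856

0.856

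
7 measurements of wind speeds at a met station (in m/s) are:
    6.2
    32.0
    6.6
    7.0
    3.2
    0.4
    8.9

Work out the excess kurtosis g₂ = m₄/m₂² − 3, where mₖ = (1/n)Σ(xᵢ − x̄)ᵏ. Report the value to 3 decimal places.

x̄ = 9.1857
Σ(xᵢ − x̄)² = 653.9686 ⇒ m₂ = 93.42408
Σ(xᵢ − x̄)⁴ = 278300.3472 ⇒ m₄ = 39757.19246
m₂² = 8728.05903
g₂ = m₄/m₂² − 3 = 4.55510 − 3 ≈ 1.555

1.555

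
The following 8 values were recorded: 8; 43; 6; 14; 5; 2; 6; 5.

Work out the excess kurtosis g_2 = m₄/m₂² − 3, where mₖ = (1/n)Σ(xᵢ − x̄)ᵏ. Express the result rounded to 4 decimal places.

2.3872

x̄ = 11.1250
Σ(xᵢ − x̄)² = 1244.8750 ⇒ m₂ = 155.60938
Σ(xᵢ − x̄)⁴ = 1043579.2129 ⇒ m₄ = 130447.40161
m₂² = 24214.27759
g_2 = m₄/m₂² − 3 = 5.38721 − 3 ≈ 2.3872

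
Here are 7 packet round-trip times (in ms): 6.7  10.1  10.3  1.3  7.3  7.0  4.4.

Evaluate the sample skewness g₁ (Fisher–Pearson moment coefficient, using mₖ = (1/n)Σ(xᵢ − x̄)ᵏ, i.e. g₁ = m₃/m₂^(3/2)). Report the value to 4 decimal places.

-0.5114

x̄ = (6.7 + 10.1 + 10.3 + 1.3 + 7.3 + 7.0 + 4.4) / 7 = 6.7286
deviations (xᵢ − x̄): -0.0286, 3.3714, 3.5714, -5.4286, 0.5714, 0.2714, -2.3286
Σ(xᵢ − x̄)² = 59.4143 ⇒ m₂ = 59.4143/7 = 8.48776
Σ(xᵢ − x̄)³ = -88.5208 ⇒ m₃ = -88.5208/7 = -12.64583
m₂^(3/2) = 8.48776^(1.5) = 24.72802
g₁ = m₃ / m₂^(3/2) = -12.64583 / 24.72802 ≈ -0.5114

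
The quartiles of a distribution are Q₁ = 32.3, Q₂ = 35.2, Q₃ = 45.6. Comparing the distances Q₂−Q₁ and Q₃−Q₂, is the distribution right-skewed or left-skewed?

Q₂ − Q₁ = 2.9;  Q₃ − Q₂ = 10.4
Q₃ − Q₂ > Q₂ − Q₁ ⇒ the upper half is more spread out ⇒ right-skewed.

right-skewed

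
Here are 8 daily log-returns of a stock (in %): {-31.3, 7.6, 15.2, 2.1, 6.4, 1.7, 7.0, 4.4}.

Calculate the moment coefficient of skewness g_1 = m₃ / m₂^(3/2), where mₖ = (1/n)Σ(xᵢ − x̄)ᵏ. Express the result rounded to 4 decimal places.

-1.8391

x̄ = (-31.3 + 7.6 + 15.2 + 2.1 + 6.4 + 1.7 + 7.0 + 4.4) / 8 = 1.6375
deviations (xᵢ − x̄): -32.9375, 5.9625, 13.5625, 0.4625, 4.7625, 0.0625, 5.3625, 2.7625
Σ(xᵢ − x̄)² = 1363.6588 ⇒ m₂ = 1363.6588/8 = 170.45734
Σ(xᵢ − x̄)³ = -32743.1110 ⇒ m₃ = -32743.1110/8 = -4092.88888
m₂^(3/2) = 170.45734^(1.5) = 2225.47938
g_1 = m₃ / m₂^(3/2) = -4092.88888 / 2225.47938 ≈ -1.8391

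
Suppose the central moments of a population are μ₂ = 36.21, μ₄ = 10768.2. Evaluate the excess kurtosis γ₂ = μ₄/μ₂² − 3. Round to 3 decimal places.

μ₂² = 36.21² = 1311.16410
μ₄/μ₂² = 10768.2 / 1311.16410 = 8.21270
γ₂ = 8.21270 − 3 ≈ 5.213

5.213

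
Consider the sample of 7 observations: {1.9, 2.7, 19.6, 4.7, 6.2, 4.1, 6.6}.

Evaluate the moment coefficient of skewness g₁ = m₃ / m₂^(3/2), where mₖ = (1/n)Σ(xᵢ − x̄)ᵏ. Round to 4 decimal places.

x̄ = (1.9 + 2.7 + 19.6 + 4.7 + 6.2 + 4.1 + 6.6) / 7 = 6.5429
deviations (xᵢ − x̄): -4.6429, -3.8429, 13.0571, -1.8429, -0.3429, -2.4429, 0.0571
Σ(xᵢ − x̄)² = 216.2971 ⇒ m₂ = 216.2971/7 = 30.89959
Σ(xᵢ − x̄)³ = 2048.3908 ⇒ m₃ = 2048.3908/7 = 292.62726
m₂^(3/2) = 30.89959^(1.5) = 171.76280
g₁ = m₃ / m₂^(3/2) = 292.62726 / 171.76280 ≈ 1.7037

1.7037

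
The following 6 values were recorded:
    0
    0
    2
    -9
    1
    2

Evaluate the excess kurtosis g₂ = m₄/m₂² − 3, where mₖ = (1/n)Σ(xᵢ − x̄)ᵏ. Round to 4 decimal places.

0.8797

x̄ = -0.6667
Σ(xᵢ − x̄)² = 87.3333 ⇒ m₂ = 14.55556
Σ(xᵢ − x̄)⁴ = 4931.7778 ⇒ m₄ = 821.96296
m₂² = 211.86420
g₂ = m₄/m₂² − 3 = 3.87967 − 3 ≈ 0.8797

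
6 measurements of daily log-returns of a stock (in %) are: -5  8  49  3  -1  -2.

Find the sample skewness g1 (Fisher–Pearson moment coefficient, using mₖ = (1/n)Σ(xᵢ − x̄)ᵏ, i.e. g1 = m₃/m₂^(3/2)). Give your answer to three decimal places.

1.600

x̄ = (-5 + 8 + 49 + 3 - 1 - 2) / 6 = 8.6667
deviations (xᵢ − x̄): -13.6667, -0.6667, 40.3333, -5.6667, -9.6667, -10.6667
Σ(xᵢ − x̄)² = 2053.3333 ⇒ m₂ = 2053.3333/6 = 342.22222
Σ(xᵢ − x̄)³ = 60761.5556 ⇒ m₃ = 60761.5556/6 = 10126.92593
m₂^(3/2) = 342.22222^(1.5) = 6330.85418
g1 = m₃ / m₂^(3/2) = 10126.92593 / 6330.85418 ≈ 1.600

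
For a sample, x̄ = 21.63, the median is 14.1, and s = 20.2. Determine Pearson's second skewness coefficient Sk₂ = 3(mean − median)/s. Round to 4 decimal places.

1.1183

Sk₂ = 3(21.63 − 14.1) / 20.2 = 3 × 7.5300 / 20.2
    = 22.5900 / 20.2 ≈ 1.1183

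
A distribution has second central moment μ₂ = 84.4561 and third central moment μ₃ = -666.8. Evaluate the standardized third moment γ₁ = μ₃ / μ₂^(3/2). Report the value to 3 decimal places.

-0.859

σ = √μ₂ = √84.4561 = 9.19000
σ³ = μ₂^(3/2) = 776.15156
γ₁ = μ₃/σ³ = -666.8 / 776.15156 ≈ -0.859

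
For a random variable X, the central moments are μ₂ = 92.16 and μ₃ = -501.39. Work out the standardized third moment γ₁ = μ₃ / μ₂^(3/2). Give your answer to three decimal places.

-0.567

σ = √μ₂ = √92.16 = 9.60000
σ³ = μ₂^(3/2) = 884.73600
γ₁ = μ₃/σ³ = -501.39 / 884.73600 ≈ -0.567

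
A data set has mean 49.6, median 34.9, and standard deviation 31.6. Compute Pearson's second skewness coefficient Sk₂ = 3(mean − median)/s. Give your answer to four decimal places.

1.3956

Sk₂ = 3(49.6 − 34.9) / 31.6 = 3 × 14.7000 / 31.6
    = 44.1000 / 31.6 ≈ 1.3956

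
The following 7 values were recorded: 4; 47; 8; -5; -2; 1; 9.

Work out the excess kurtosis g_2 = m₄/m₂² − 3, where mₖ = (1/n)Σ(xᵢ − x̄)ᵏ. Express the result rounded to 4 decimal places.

1.4379

x̄ = 8.8571
Σ(xᵢ − x̄)² = 1850.8571 ⇒ m₂ = 264.40816
Σ(xᵢ − x̄)⁴ = 2171803.9300 ⇒ m₄ = 310257.70429
m₂² = 69911.67680
g_2 = m₄/m₂² − 3 = 4.43785 − 3 ≈ 1.4379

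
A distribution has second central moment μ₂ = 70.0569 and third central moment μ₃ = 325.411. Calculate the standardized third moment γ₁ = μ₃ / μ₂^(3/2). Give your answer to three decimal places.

σ = √μ₂ = √70.0569 = 8.37000
σ³ = μ₂^(3/2) = 586.37625
γ₁ = μ₃/σ³ = 325.411 / 586.37625 ≈ 0.555

0.555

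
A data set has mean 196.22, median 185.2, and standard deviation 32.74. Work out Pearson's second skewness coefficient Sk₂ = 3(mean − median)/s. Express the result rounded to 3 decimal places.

Sk₂ = 3(196.22 − 185.2) / 32.74 = 3 × 11.0200 / 32.74
    = 33.0600 / 32.74 ≈ 1.010

1.010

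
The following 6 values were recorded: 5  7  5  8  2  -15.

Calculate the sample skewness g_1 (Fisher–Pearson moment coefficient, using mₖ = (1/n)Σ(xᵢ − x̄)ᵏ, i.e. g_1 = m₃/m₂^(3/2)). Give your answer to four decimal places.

x̄ = (5 + 7 + 5 + 8 + 2 - 15) / 6 = 2.0000
deviations (xᵢ − x̄): 3.0000, 5.0000, 3.0000, 6.0000, 0.0000, -17.0000
Σ(xᵢ − x̄)² = 368.0000 ⇒ m₂ = 368.0000/6 = 61.33333
Σ(xᵢ − x̄)³ = -4518.0000 ⇒ m₃ = -4518.0000/6 = -753.00000
m₂^(3/2) = 61.33333^(1.5) = 480.33569
g_1 = m₃ / m₂^(3/2) = -753.00000 / 480.33569 ≈ -1.5677

-1.5677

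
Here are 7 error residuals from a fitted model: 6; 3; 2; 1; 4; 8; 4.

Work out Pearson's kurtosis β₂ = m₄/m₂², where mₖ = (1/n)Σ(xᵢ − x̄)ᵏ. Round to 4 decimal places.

x̄ = 4.0000
Σ(xᵢ − x̄)² = 34.0000 ⇒ m₂ = 4.85714
Σ(xᵢ − x̄)⁴ = 370.0000 ⇒ m₄ = 52.85714
m₂² = 23.59184
β₂ = m₄/m₂² = 52.85714 / 23.59184 ≈ 2.2405

2.2405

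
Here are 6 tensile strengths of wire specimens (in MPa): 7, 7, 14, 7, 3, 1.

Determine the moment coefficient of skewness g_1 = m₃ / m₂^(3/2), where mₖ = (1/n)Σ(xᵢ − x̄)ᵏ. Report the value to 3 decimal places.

0.526

x̄ = (7 + 7 + 14 + 7 + 3 + 1) / 6 = 6.5000
deviations (xᵢ − x̄): 0.5000, 0.5000, 7.5000, 0.5000, -3.5000, -5.5000
Σ(xᵢ − x̄)² = 99.5000 ⇒ m₂ = 99.5000/6 = 16.58333
Σ(xᵢ − x̄)³ = 213.0000 ⇒ m₃ = 213.0000/6 = 35.50000
m₂^(3/2) = 16.58333^(1.5) = 67.53171
g_1 = m₃ / m₂^(3/2) = 35.50000 / 67.53171 ≈ 0.526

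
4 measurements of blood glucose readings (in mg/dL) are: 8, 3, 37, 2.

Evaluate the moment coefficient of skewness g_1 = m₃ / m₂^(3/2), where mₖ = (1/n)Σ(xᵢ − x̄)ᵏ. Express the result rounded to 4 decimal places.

x̄ = (8 + 3 + 37 + 2) / 4 = 12.5000
deviations (xᵢ − x̄): -4.5000, -9.5000, 24.5000, -10.5000
Σ(xᵢ − x̄)² = 821.0000 ⇒ m₂ = 821.0000/4 = 205.25000
Σ(xᵢ − x̄)³ = 12600.0000 ⇒ m₃ = 12600.0000/4 = 3150.00000
m₂^(3/2) = 205.25000^(1.5) = 2940.52414
g_1 = m₃ / m₂^(3/2) = 3150.00000 / 2940.52414 ≈ 1.0712

1.0712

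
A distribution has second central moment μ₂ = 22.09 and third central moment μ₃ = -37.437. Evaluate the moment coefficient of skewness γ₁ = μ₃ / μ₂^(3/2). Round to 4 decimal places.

σ = √μ₂ = √22.09 = 4.70000
σ³ = μ₂^(3/2) = 103.82300
γ₁ = μ₃/σ³ = -37.437 / 103.82300 ≈ -0.3606

-0.3606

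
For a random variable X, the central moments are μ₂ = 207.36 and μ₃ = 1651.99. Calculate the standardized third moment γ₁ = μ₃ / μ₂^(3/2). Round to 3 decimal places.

σ = √μ₂ = √207.36 = 14.40000
σ³ = μ₂^(3/2) = 2985.98400
γ₁ = μ₃/σ³ = 1651.99 / 2985.98400 ≈ 0.553

0.553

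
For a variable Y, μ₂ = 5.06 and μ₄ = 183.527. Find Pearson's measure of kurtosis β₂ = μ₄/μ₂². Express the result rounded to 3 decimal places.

7.168

μ₂² = 5.06² = 25.60360
μ₄/μ₂² = 183.527 / 25.60360 = 7.16802
β₂ ≈ 7.168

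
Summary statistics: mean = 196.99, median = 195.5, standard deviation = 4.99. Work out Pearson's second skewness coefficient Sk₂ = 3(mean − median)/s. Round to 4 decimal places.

0.8958

Sk₂ = 3(196.99 − 195.5) / 4.99 = 3 × 1.4900 / 4.99
    = 4.4700 / 4.99 ≈ 0.8958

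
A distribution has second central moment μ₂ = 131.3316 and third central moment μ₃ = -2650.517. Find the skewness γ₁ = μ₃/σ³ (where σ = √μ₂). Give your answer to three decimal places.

σ = √μ₂ = √131.3316 = 11.46000
σ³ = μ₂^(3/2) = 1505.06014
γ₁ = μ₃/σ³ = -2650.517 / 1505.06014 ≈ -1.761

-1.761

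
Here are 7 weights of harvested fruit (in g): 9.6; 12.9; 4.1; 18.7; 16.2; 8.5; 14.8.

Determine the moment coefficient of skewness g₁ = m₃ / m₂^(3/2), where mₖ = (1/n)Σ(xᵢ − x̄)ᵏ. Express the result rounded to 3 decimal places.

x̄ = (9.6 + 12.9 + 4.1 + 18.7 + 16.2 + 8.5 + 14.8) / 7 = 12.1143
deviations (xᵢ − x̄): -2.5143, 0.7857, -8.0143, 6.5857, 4.0857, -3.6143, 2.6857
Σ(xᵢ − x̄)² = 151.5086 ⇒ m₂ = 151.5086/7 = 21.64408
Σ(xᵢ − x̄)³ = -204.1622 ⇒ m₃ = -204.1622/7 = -29.16603
m₂^(3/2) = 21.64408^(1.5) = 100.69519
g₁ = m₃ / m₂^(3/2) = -29.16603 / 100.69519 ≈ -0.290

-0.290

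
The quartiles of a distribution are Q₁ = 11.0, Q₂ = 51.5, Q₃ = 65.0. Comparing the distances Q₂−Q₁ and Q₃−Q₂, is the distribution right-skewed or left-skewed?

Q₂ − Q₁ = 40.5;  Q₃ − Q₂ = 13.5
Q₂ − Q₁ > Q₃ − Q₂ ⇒ the lower half is more spread out ⇒ left-skewed.

left-skewed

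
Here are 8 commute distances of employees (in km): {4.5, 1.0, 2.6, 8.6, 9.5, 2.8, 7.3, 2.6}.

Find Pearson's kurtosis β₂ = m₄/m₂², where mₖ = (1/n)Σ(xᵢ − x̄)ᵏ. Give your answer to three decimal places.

1.567

x̄ = 4.8625
Σ(xᵢ − x̄)² = 70.9588 ⇒ m₂ = 8.86984
Σ(xᵢ − x̄)⁴ = 986.0493 ⇒ m₄ = 123.25616
m₂² = 78.67413
β₂ = m₄/m₂² = 123.25616 / 78.67413 ≈ 1.567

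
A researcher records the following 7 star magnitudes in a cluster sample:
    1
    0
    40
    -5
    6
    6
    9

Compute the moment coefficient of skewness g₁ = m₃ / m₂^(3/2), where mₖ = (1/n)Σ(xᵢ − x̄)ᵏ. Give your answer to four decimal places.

x̄ = (1 + 0 + 40 - 5 + 6 + 6 + 9) / 7 = 8.1429
deviations (xᵢ − x̄): -7.1429, -8.1429, 31.8571, -13.1429, -2.1429, -2.1429, 0.8571
Σ(xᵢ − x̄)² = 1314.8571 ⇒ m₂ = 1314.8571/7 = 187.83673
Σ(xᵢ − x̄)³ = 29137.4694 ⇒ m₃ = 29137.4694/7 = 4162.49563
m₂^(3/2) = 187.83673^(1.5) = 2574.36899
g₁ = m₃ / m₂^(3/2) = 4162.49563 / 2574.36899 ≈ 1.6169

1.6169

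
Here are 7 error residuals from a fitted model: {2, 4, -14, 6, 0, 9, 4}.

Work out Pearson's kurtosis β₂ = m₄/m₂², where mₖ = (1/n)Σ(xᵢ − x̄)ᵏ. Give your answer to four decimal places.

3.9631

x̄ = 1.5714
Σ(xᵢ − x̄)² = 331.7143 ⇒ m₂ = 47.38776
Σ(xᵢ − x̄)⁴ = 62296.9854 ⇒ m₄ = 8899.56935
m₂² = 2245.59933
β₂ = m₄/m₂² = 8899.56935 / 2245.59933 ≈ 3.9631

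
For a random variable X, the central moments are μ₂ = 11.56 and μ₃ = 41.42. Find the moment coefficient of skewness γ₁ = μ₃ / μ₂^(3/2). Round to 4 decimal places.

1.0538

σ = √μ₂ = √11.56 = 3.40000
σ³ = μ₂^(3/2) = 39.30400
γ₁ = μ₃/σ³ = 41.42 / 39.30400 ≈ 1.0538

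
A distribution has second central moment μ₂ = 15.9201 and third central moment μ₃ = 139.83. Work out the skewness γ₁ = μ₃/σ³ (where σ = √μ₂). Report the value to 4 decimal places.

σ = √μ₂ = √15.9201 = 3.99000
σ³ = μ₂^(3/2) = 63.52120
γ₁ = μ₃/σ³ = 139.83 / 63.52120 ≈ 2.2013

2.2013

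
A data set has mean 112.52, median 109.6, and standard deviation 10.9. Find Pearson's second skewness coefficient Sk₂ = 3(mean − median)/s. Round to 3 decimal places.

0.804

Sk₂ = 3(112.52 − 109.6) / 10.9 = 3 × 2.9200 / 10.9
    = 8.7600 / 10.9 ≈ 0.804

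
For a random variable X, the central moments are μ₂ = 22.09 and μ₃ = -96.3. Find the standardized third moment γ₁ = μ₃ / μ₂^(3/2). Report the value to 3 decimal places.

σ = √μ₂ = √22.09 = 4.70000
σ³ = μ₂^(3/2) = 103.82300
γ₁ = μ₃/σ³ = -96.3 / 103.82300 ≈ -0.928

-0.928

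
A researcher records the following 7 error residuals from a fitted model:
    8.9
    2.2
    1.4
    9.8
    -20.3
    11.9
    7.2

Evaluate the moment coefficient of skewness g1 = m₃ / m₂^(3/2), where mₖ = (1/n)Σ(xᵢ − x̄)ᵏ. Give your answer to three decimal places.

x̄ = (8.9 + 2.2 + 1.4 + 9.8 - 20.3 + 11.9 + 7.2) / 7 = 3.0143
deviations (xᵢ − x̄): 5.8857, -0.8143, -1.6143, 6.7857, -23.3143, 8.8857, 4.1857
Σ(xᵢ − x̄)² = 723.9886 ⇒ m₂ = 723.9886/7 = 103.42694
Σ(xᵢ − x̄)³ = -11386.1051 ⇒ m₃ = -11386.1051/7 = -1626.58644
m₂^(3/2) = 103.42694^(1.5) = 1051.84199
g1 = m₃ / m₂^(3/2) = -1626.58644 / 1051.84199 ≈ -1.546

-1.546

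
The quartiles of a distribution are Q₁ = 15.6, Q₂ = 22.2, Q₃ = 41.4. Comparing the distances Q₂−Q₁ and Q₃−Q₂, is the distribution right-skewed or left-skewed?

Q₂ − Q₁ = 6.6;  Q₃ − Q₂ = 19.2
Q₃ − Q₂ > Q₂ − Q₁ ⇒ the upper half is more spread out ⇒ right-skewed.

right-skewed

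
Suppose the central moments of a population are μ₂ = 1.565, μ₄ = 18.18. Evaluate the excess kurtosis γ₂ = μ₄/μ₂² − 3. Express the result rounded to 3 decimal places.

μ₂² = 1.565² = 2.44922
μ₄/μ₂² = 18.18 / 2.44922 = 7.42276
γ₂ = 7.42276 − 3 ≈ 4.423

4.423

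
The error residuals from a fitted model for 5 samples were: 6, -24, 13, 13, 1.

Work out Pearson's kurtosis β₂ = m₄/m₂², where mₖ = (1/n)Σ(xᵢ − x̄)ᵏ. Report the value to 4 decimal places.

x̄ = 1.8000
Σ(xᵢ − x̄)² = 934.8000 ⇒ m₂ = 186.96000
Σ(xᵢ − x̄)⁴ = 474858.5760 ⇒ m₄ = 94971.71520
m₂² = 34954.04160
β₂ = m₄/m₂² = 94971.71520 / 34954.04160 ≈ 2.7170

2.7170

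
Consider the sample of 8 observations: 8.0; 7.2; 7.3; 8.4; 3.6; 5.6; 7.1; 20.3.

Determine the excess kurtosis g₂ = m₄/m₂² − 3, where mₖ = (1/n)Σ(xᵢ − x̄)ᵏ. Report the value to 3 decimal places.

2.216

x̄ = 8.4375
Σ(xᵢ − x̄)² = 176.9788 ⇒ m₂ = 22.12234
Σ(xᵢ − x̄)⁴ = 20421.5178 ⇒ m₄ = 2552.68972
m₂² = 489.39809
g₂ = m₄/m₂² − 3 = 5.21598 − 3 ≈ 2.216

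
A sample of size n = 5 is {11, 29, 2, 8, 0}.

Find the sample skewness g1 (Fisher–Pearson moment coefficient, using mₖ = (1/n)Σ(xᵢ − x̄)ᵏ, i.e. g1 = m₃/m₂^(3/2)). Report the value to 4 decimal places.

x̄ = (11 + 29 + 2 + 8 + 0) / 5 = 10.0000
deviations (xᵢ − x̄): 1.0000, 19.0000, -8.0000, -2.0000, -10.0000
Σ(xᵢ − x̄)² = 530.0000 ⇒ m₂ = 530.0000/5 = 106.00000
Σ(xᵢ − x̄)³ = 5340.0000 ⇒ m₃ = 5340.0000/5 = 1068.00000
m₂^(3/2) = 106.00000^(1.5) = 1091.33679
g1 = m₃ / m₂^(3/2) = 1068.00000 / 1091.33679 ≈ 0.9786

0.9786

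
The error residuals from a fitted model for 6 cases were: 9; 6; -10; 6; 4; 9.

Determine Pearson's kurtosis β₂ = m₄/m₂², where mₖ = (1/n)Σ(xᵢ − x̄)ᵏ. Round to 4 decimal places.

3.6919

x̄ = 4.0000
Σ(xᵢ − x̄)² = 254.0000 ⇒ m₂ = 42.33333
Σ(xᵢ − x̄)⁴ = 39698.0000 ⇒ m₄ = 6616.33333
m₂² = 1792.11111
β₂ = m₄/m₂² = 6616.33333 / 1792.11111 ≈ 3.6919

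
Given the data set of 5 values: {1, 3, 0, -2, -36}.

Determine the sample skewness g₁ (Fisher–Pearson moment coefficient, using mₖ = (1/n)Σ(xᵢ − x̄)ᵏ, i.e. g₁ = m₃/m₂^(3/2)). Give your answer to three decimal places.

x̄ = (1 + 3 + 0 - 2 - 36) / 5 = -6.8000
deviations (xᵢ − x̄): 7.8000, 9.8000, 6.8000, 4.8000, -29.2000
Σ(xᵢ − x̄)² = 1078.8000 ⇒ m₂ = 1078.8000/5 = 215.76000
Σ(xᵢ − x̄)³ = -23056.3200 ⇒ m₃ = -23056.3200/5 = -4611.26400
m₂^(3/2) = 215.76000^(1.5) = 3169.24928
g₁ = m₃ / m₂^(3/2) = -4611.26400 / 3169.24928 ≈ -1.455

-1.455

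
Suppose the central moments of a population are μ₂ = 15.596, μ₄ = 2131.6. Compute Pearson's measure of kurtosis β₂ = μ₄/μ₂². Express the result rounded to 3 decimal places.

8.764

μ₂² = 15.596² = 243.23522
μ₄/μ₂² = 2131.6 / 243.23522 = 8.76353
β₂ ≈ 8.764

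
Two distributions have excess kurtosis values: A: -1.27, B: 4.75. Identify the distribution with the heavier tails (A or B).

Higher excess kurtosis ⇒ heavier tails relative to the normal distribution.
-1.27 vs 4.75: the larger is 4.75, so B has heavier tails. (B is leptokurtic — heavier-than-normal tails; the other is platykurtic.)

B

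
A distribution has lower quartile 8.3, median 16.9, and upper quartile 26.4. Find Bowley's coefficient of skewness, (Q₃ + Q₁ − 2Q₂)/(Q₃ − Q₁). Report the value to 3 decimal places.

numerator: Q₃ + Q₁ − 2Q₂ = 26.4 + 8.3 − 2×16.9 = 0.9000
denominator: Q₃ − Q₁ = 26.4 − 8.3 = 18.1000
Bowley skewness = 0.9000 / 18.1000 ≈ 0.050

0.050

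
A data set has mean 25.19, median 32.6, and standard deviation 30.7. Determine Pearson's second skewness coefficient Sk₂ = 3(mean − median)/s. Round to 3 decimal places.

Sk₂ = 3(25.19 − 32.6) / 30.7 = 3 × -7.4100 / 30.7
    = -22.2300 / 30.7 ≈ -0.724

-0.724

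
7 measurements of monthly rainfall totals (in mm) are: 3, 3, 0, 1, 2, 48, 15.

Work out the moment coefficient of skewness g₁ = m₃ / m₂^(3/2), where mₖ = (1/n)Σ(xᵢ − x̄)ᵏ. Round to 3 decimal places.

x̄ = (3 + 3 + 0 + 1 + 2 + 48 + 15) / 7 = 10.2857
deviations (xᵢ − x̄): -7.2857, -7.2857, -10.2857, -9.2857, -8.2857, 37.7143, 4.7143
Σ(xᵢ − x̄)² = 1811.4286 ⇒ m₂ = 1811.4286/7 = 258.77551
Σ(xᵢ − x̄)³ = 50517.1837 ⇒ m₃ = 50517.1837/7 = 7216.74052
m₂^(3/2) = 258.77551^(1.5) = 4162.79247
g₁ = m₃ / m₂^(3/2) = 7216.74052 / 4162.79247 ≈ 1.734

1.734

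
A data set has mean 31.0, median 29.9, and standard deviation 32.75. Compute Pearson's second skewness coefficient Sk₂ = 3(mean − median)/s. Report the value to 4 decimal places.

Sk₂ = 3(31.0 − 29.9) / 32.75 = 3 × 1.1000 / 32.75
    = 3.3000 / 32.75 ≈ 0.1008

0.1008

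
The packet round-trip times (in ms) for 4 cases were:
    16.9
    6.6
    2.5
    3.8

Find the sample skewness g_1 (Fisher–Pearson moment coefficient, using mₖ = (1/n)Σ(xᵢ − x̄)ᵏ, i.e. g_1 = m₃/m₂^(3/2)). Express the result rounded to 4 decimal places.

x̄ = (16.9 + 6.6 + 2.5 + 3.8) / 4 = 7.4500
deviations (xᵢ − x̄): 9.4500, -0.8500, -4.9500, -3.6500
Σ(xᵢ − x̄)² = 127.8500 ⇒ m₂ = 127.8500/4 = 31.96250
Σ(xᵢ − x̄)³ = 673.3800 ⇒ m₃ = 673.3800/4 = 168.34500
m₂^(3/2) = 31.96250^(1.5) = 180.70123
g_1 = m₃ / m₂^(3/2) = 168.34500 / 180.70123 ≈ 0.9316

0.9316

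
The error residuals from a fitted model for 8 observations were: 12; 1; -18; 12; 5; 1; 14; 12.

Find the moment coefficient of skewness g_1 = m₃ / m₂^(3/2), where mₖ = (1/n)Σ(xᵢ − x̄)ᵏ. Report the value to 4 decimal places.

-1.3073

x̄ = (12 + 1 - 18 + 12 + 5 + 1 + 14 + 12) / 8 = 4.8750
deviations (xᵢ − x̄): 7.1250, -3.8750, -22.8750, 7.1250, 0.1250, -3.8750, 9.1250, 7.1250
Σ(xᵢ − x̄)² = 788.8750 ⇒ m₂ = 788.8750/8 = 98.60938
Σ(xᵢ − x̄)³ = -10241.1563 ⇒ m₃ = -10241.1563/8 = -1280.14453
m₂^(3/2) = 98.60938^(1.5) = 979.21331
g_1 = m₃ / m₂^(3/2) = -1280.14453 / 979.21331 ≈ -1.3073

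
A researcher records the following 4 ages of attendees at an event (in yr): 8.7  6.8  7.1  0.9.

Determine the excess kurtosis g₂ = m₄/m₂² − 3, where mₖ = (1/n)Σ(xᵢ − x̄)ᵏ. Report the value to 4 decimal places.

x̄ = 5.8750
Σ(xᵢ − x̄)² = 35.0875 ⇒ m₂ = 8.77187
Σ(xᵢ − x̄)⁴ = 679.2678 ⇒ m₄ = 169.81695
m₂² = 76.94579
g₂ = m₄/m₂² − 3 = 2.20697 − 3 ≈ -0.7930

-0.7930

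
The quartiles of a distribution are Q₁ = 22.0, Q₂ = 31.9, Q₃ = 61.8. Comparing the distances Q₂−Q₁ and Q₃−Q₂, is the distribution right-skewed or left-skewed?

Q₂ − Q₁ = 9.9;  Q₃ − Q₂ = 29.9
Q₃ − Q₂ > Q₂ − Q₁ ⇒ the upper half is more spread out ⇒ right-skewed.

right-skewed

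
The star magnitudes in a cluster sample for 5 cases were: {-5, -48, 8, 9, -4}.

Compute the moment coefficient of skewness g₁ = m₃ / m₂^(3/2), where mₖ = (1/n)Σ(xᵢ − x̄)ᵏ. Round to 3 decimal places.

x̄ = (-5 - 48 + 8 + 9 - 4) / 5 = -8.0000
deviations (xᵢ − x̄): 3.0000, -40.0000, 16.0000, 17.0000, 4.0000
Σ(xᵢ − x̄)² = 2170.0000 ⇒ m₂ = 2170.0000/5 = 434.00000
Σ(xᵢ − x̄)³ = -54900.0000 ⇒ m₃ = -54900.0000/5 = -10980.00000
m₂^(3/2) = 434.00000^(1.5) = 9041.37733
g₁ = m₃ / m₂^(3/2) = -10980.00000 / 9041.37733 ≈ -1.214

-1.214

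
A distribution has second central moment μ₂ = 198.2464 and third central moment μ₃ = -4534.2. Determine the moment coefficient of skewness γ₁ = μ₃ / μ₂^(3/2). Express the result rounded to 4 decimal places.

σ = √μ₂ = √198.2464 = 14.08000
σ³ = μ₂^(3/2) = 2791.30931
γ₁ = μ₃/σ³ = -4534.2 / 2791.30931 ≈ -1.6244

-1.6244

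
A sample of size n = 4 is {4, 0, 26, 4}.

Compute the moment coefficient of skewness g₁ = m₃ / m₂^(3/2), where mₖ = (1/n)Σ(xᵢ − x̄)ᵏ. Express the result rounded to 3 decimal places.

x̄ = (4 + 0 + 26 + 4) / 4 = 8.5000
deviations (xᵢ − x̄): -4.5000, -8.5000, 17.5000, -4.5000
Σ(xᵢ − x̄)² = 419.0000 ⇒ m₂ = 419.0000/4 = 104.75000
Σ(xᵢ − x̄)³ = 4563.0000 ⇒ m₃ = 4563.0000/4 = 1140.75000
m₂^(3/2) = 104.75000^(1.5) = 1072.08951
g₁ = m₃ / m₂^(3/2) = 1140.75000 / 1072.08951 ≈ 1.064

1.064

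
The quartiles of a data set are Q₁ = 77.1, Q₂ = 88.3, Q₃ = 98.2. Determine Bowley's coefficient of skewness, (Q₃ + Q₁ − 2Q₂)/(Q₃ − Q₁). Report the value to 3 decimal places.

-0.062

numerator: Q₃ + Q₁ − 2Q₂ = 98.2 + 77.1 − 2×88.3 = -1.3000
denominator: Q₃ − Q₁ = 98.2 − 77.1 = 21.1000
Bowley skewness = -1.3000 / 21.1000 ≈ -0.062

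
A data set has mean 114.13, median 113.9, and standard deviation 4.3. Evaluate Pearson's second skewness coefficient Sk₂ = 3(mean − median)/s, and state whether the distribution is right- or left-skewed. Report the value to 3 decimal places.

0.160, right-skewed

Sk₂ = 3(114.13 − 113.9) / 4.3 = 3 × 0.2300 / 4.3
    = 0.6900 / 4.3 ≈ 0.160
Sk₂ > 0 ⇒ mean > median ⇒ right-skewed (positive skew).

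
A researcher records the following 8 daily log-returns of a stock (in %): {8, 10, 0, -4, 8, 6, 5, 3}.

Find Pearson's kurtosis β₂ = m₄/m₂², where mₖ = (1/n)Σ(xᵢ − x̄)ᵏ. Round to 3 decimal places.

x̄ = 4.5000
Σ(xᵢ − x̄)² = 152.0000 ⇒ m₂ = 19.00000
Σ(xᵢ − x̄)⁴ = 6855.5000 ⇒ m₄ = 856.93750
m₂² = 361.00000
β₂ = m₄/m₂² = 856.93750 / 361.00000 ≈ 2.374

2.374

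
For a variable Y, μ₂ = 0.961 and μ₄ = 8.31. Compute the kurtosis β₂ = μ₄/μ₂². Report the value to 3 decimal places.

μ₂² = 0.961² = 0.92352
μ₄/μ₂² = 8.31 / 0.92352 = 8.99817
β₂ ≈ 8.998

8.998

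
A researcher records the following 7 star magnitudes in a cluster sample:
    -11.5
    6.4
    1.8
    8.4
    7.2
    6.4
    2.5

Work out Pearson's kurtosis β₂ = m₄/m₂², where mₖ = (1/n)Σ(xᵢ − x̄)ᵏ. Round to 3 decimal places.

4.049

x̄ = 3.0286
Σ(xᵢ − x̄)² = 281.8543 ⇒ m₂ = 40.26490
Σ(xᵢ − x̄)⁴ = 45950.5007 ⇒ m₄ = 6564.35725
m₂² = 1621.26201
β₂ = m₄/m₂² = 6564.35725 / 1621.26201 ≈ 4.049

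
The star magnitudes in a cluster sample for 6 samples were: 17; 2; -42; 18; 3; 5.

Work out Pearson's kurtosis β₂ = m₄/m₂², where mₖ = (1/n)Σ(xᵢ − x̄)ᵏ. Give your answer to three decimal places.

3.534

x̄ = 0.5000
Σ(xᵢ − x̄)² = 2413.5000 ⇒ m₂ = 402.25000
Σ(xᵢ − x̄)⁴ = 3430902.3750 ⇒ m₄ = 571817.06250
m₂² = 161805.06250
β₂ = m₄/m₂² = 571817.06250 / 161805.06250 ≈ 3.534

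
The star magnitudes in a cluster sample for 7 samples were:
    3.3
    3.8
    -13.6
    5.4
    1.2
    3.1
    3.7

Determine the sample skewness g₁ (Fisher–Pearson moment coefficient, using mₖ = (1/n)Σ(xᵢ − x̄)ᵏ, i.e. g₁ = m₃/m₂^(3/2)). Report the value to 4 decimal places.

x̄ = (3.3 + 3.8 - 13.6 + 5.4 + 1.2 + 3.1 + 3.7) / 7 = 0.9857
deviations (xᵢ − x̄): 2.3143, 2.8143, -14.5857, 4.4143, 0.2143, 2.1143, 2.7143
Σ(xᵢ − x̄)² = 257.3886 ⇒ m₂ = 257.3886/7 = 36.76980
Σ(xᵢ − x̄)³ = -2952.8500 ⇒ m₃ = -2952.8500/7 = -421.83572
m₂^(3/2) = 36.76980^(1.5) = 222.96507
g₁ = m₃ / m₂^(3/2) = -421.83572 / 222.96507 ≈ -1.8919

-1.8919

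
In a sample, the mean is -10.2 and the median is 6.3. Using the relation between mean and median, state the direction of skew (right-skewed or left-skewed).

mean − median = -10.2 − 6.3 = -16.5
mean < median ⇒ the longer tail is on the left ⇒ left-skewed (negatively skewed).

left-skewed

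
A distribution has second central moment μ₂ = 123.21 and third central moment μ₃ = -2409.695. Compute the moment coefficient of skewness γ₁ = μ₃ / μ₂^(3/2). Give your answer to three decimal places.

-1.762

σ = √μ₂ = √123.21 = 11.10000
σ³ = μ₂^(3/2) = 1367.63100
γ₁ = μ₃/σ³ = -2409.695 / 1367.63100 ≈ -1.762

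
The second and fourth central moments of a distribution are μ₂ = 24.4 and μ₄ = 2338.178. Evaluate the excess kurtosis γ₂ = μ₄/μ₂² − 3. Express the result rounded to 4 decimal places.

μ₂² = 24.4² = 595.36000
μ₄/μ₂² = 2338.178 / 595.36000 = 3.92733
γ₂ = 3.92733 − 3 ≈ 0.9273

0.9273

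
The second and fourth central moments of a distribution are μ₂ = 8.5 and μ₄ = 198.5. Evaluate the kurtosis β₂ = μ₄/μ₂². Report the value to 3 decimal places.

2.747

μ₂² = 8.5² = 72.25000
μ₄/μ₂² = 198.5 / 72.25000 = 2.74740
β₂ ≈ 2.747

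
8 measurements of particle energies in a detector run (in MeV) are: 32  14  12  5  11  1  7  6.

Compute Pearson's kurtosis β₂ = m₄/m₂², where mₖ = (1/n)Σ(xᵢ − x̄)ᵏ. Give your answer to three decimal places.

4.194

x̄ = 11.0000
Σ(xᵢ − x̄)² = 628.0000 ⇒ m₂ = 78.50000
Σ(xᵢ − x̄)⁴ = 206740.0000 ⇒ m₄ = 25842.50000
m₂² = 6162.25000
β₂ = m₄/m₂² = 25842.50000 / 6162.25000 ≈ 4.194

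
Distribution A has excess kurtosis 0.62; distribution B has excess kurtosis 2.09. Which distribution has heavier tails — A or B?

B

Higher excess kurtosis ⇒ heavier tails relative to the normal distribution.
0.62 vs 2.09: the larger is 2.09, so B has heavier tails.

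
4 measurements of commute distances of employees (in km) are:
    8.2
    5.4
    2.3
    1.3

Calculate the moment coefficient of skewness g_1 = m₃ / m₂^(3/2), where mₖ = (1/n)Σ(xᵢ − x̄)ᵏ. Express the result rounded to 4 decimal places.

0.3215

x̄ = (8.2 + 5.4 + 2.3 + 1.3) / 4 = 4.3000
deviations (xᵢ − x̄): 3.9000, 1.1000, -2.0000, -3.0000
Σ(xᵢ − x̄)² = 29.4200 ⇒ m₂ = 29.4200/4 = 7.35500
Σ(xᵢ − x̄)³ = 25.6500 ⇒ m₃ = 25.6500/4 = 6.41250
m₂^(3/2) = 7.35500^(1.5) = 19.94684
g_1 = m₃ / m₂^(3/2) = 6.41250 / 19.94684 ≈ 0.3215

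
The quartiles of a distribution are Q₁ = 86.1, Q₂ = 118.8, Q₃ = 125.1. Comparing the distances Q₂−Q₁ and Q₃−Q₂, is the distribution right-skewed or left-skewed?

Q₂ − Q₁ = 32.7;  Q₃ − Q₂ = 6.3
Q₂ − Q₁ > Q₃ − Q₂ ⇒ the lower half is more spread out ⇒ left-skewed.

left-skewed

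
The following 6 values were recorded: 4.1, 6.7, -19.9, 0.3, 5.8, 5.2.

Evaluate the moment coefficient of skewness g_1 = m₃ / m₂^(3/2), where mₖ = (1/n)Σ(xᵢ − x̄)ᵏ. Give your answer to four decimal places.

x̄ = (4.1 + 6.7 - 19.9 + 0.3 + 5.8 + 5.2) / 6 = 0.3667
deviations (xᵢ − x̄): 3.7333, 6.3333, -20.2667, -0.0667, 5.4333, 4.8333
Σ(xᵢ − x̄)² = 517.6733 ⇒ m₂ = 517.6733/6 = 86.27889
Σ(xᵢ − x̄)³ = -7744.9044 ⇒ m₃ = -7744.9044/6 = -1290.81741
m₂^(3/2) = 86.27889^(1.5) = 801.41380
g_1 = m₃ / m₂^(3/2) = -1290.81741 / 801.41380 ≈ -1.6107

-1.6107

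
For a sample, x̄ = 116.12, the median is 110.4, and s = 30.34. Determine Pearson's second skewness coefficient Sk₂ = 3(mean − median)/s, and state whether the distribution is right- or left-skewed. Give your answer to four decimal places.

Sk₂ = 3(116.12 − 110.4) / 30.34 = 3 × 5.7200 / 30.34
    = 17.1600 / 30.34 ≈ 0.5656
Sk₂ > 0 ⇒ mean > median ⇒ right-skewed (positive skew).

0.5656, right-skewed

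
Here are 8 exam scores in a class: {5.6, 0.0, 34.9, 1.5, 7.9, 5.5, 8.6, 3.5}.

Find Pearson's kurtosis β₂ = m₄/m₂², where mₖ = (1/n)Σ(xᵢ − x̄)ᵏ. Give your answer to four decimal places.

5.3800

x̄ = 8.4375
Σ(xᵢ − x̄)² = 860.9587 ⇒ m₂ = 107.61984
Σ(xᵢ − x̄)⁴ = 498487.8447 ⇒ m₄ = 62310.98059
m₂² = 11582.03077
β₂ = m₄/m₂² = 62310.98059 / 11582.03077 ≈ 5.3800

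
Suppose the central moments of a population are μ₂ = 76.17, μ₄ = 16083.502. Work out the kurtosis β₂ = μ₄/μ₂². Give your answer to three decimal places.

2.772

μ₂² = 76.17² = 5801.86890
μ₄/μ₂² = 16083.502 / 5801.86890 = 2.77212
β₂ ≈ 2.772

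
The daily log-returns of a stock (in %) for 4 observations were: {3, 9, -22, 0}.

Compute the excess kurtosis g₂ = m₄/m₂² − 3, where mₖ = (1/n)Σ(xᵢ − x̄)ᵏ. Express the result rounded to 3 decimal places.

x̄ = -2.5000
Σ(xᵢ − x̄)² = 549.0000 ⇒ m₂ = 137.25000
Σ(xᵢ − x̄)⁴ = 163034.2500 ⇒ m₄ = 40758.56250
m₂² = 18837.56250
g₂ = m₄/m₂² − 3 = 2.16369 − 3 ≈ -0.836

-0.836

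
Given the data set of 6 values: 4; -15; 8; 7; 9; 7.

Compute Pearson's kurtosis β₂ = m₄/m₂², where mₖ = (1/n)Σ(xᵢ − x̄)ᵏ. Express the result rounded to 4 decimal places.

x̄ = 3.3333
Σ(xᵢ − x̄)² = 417.3333 ⇒ m₂ = 69.55556
Σ(xᵢ − x̄)⁴ = 114837.7778 ⇒ m₄ = 19139.62963
m₂² = 4837.97531
β₂ = m₄/m₂² = 19139.62963 / 4837.97531 ≈ 3.9561

3.9561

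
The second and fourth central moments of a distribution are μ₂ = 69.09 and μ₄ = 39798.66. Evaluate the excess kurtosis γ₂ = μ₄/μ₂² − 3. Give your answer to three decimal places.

μ₂² = 69.09² = 4773.42810
μ₄/μ₂² = 39798.66 / 4773.42810 = 8.33754
γ₂ = 8.33754 − 3 ≈ 5.338

5.338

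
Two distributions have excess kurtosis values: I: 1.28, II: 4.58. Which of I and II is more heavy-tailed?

Higher excess kurtosis ⇒ heavier tails relative to the normal distribution.
1.28 vs 4.58: the larger is 4.58, so II has heavier tails.

II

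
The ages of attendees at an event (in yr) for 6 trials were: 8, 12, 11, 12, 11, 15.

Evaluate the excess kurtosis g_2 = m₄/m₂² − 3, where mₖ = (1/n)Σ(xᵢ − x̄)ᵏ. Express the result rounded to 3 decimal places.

-0.228

x̄ = 11.5000
Σ(xᵢ − x̄)² = 25.5000 ⇒ m₂ = 4.25000
Σ(xᵢ − x̄)⁴ = 300.3750 ⇒ m₄ = 50.06250
m₂² = 18.06250
g_2 = m₄/m₂² − 3 = 2.77163 − 3 ≈ -0.228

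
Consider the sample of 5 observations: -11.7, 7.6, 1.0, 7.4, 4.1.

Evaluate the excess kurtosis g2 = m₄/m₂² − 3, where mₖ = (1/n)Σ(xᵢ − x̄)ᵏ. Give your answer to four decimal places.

x̄ = 1.6800
Σ(xᵢ − x̄)² = 253.1080 ⇒ m₂ = 50.62160
Σ(xᵢ − x̄)⁴ = 34382.9909 ⇒ m₄ = 6876.59818
m₂² = 2562.54639
g2 = m₄/m₂² − 3 = 2.68350 − 3 ≈ -0.3165

-0.3165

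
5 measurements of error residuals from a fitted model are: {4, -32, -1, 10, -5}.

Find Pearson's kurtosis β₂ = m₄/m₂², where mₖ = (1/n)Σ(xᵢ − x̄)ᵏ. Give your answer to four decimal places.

x̄ = -4.8000
Σ(xᵢ − x̄)² = 1050.8000 ⇒ m₂ = 210.16000
Σ(xᵢ − x̄)⁴ = 601547.2160 ⇒ m₄ = 120309.44320
m₂² = 44167.22560
β₂ = m₄/m₂² = 120309.44320 / 44167.22560 ≈ 2.7240

2.7240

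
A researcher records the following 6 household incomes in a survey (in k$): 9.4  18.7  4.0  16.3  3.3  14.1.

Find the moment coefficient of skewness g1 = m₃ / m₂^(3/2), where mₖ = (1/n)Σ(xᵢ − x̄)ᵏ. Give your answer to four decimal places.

-0.1207

x̄ = (9.4 + 18.7 + 4.0 + 16.3 + 3.3 + 14.1) / 6 = 10.9667
deviations (xᵢ − x̄): -1.5667, 7.7333, -6.9667, 5.3333, -7.6667, 3.1333
Σ(xᵢ − x̄)² = 207.8333 ⇒ m₂ = 207.8333/6 = 34.63889
Σ(xᵢ − x̄)³ = -147.6444 ⇒ m₃ = -147.6444/6 = -24.60741
m₂^(3/2) = 34.63889^(1.5) = 203.86653
g1 = m₃ / m₂^(3/2) = -24.60741 / 203.86653 ≈ -0.1207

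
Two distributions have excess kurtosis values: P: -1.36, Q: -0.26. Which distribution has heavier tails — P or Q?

Higher excess kurtosis ⇒ heavier tails relative to the normal distribution.
-1.36 vs -0.26: the larger is -0.26, so Q has heavier tails.

Q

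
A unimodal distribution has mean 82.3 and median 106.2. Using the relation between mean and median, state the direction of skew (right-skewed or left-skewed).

left-skewed

mean − median = 82.3 − 106.2 = -23.9
mean < median ⇒ the longer tail is on the left ⇒ left-skewed (negatively skewed).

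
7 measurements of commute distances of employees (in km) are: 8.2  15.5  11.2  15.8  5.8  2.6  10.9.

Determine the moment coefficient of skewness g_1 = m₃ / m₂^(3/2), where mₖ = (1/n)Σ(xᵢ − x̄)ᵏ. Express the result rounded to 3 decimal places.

-0.190

x̄ = (8.2 + 15.5 + 11.2 + 15.8 + 5.8 + 2.6 + 10.9) / 7 = 10.0000
deviations (xᵢ − x̄): -1.8000, 5.5000, 1.2000, 5.8000, -4.2000, -7.4000, 0.9000
Σ(xᵢ − x̄)² = 141.7800 ⇒ m₂ = 141.7800/7 = 20.25429
Σ(xᵢ − x̄)³ = -121.2000 ⇒ m₃ = -121.2000/7 = -17.31429
m₂^(3/2) = 20.25429^(1.5) = 91.15393
g_1 = m₃ / m₂^(3/2) = -17.31429 / 91.15393 ≈ -0.190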